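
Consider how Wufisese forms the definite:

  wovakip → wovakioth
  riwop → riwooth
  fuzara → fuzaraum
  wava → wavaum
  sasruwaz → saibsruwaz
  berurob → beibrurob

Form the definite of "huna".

fuzara and sasruwaz both have last vowel 'a' yet inflect differently (fuzaraum, saibsruwaz), so the last vowel is not what conditions the rule; the final letter is.
"huna" ends in -a. The stems ending in -a (fuzara → fuzaraum, wava → wavaum) add -um.
The other patterns: stems ending in -p drop the final letter and add -oth; stems ending in -b or -z insert -ib- after the first vowel.
So huna → hunaum.

hunaum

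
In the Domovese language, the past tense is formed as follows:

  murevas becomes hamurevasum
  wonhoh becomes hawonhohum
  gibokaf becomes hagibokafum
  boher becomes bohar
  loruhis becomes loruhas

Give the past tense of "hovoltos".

murevas and loruhis both end in -s yet inflect differently (hamurevasum, loruhas), so the final letter is not what conditions the rule; the last vowel is.
"hovoltos" has last vowel 'o'. The one such stem in the data (wonhoh → hawonhohum) adds ha- … -um around the stem, so the same rule applies.
The other pattern: stems whose last vowel is 'e' or 'i' change the last vowel to 'a'.
So hovoltos → hahovoltosum.

hahovoltosum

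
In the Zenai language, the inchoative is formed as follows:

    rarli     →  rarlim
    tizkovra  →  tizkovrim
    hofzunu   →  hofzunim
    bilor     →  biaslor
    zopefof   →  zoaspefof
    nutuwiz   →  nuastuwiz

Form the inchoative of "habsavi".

habsavim

"habsavi" ends in a vowel. The stems ending in a vowel (rarli → rarlim, tizkovra → tizkovrim, hofzunu → hofzunim) drop the final letter and add -im.
So habsavi → habsavim.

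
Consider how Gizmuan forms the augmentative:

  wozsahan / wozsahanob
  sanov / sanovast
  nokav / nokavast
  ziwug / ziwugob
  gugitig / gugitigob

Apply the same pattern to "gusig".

nokav and wozsahan both have last vowel 'a' yet inflect differently (nokavast, wozsahanob), so the last vowel is not what conditions the rule; the final letter is.
"gusig" ends in -g. The stems ending in -g (gugitig → gugitigob, ziwug → ziwugob) add -ob.
So gusig → gusigob.

gusigob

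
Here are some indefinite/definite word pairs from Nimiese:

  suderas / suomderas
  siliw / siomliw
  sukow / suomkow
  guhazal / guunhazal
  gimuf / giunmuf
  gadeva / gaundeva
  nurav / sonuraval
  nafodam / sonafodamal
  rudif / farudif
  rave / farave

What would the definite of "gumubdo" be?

guunmubdo

gimuf and rudif both end in -f yet inflect differently (giunmuf, farudif), so the final letter is not what conditions the rule; the first letter is.
"gumubdo" begins with g-. The stems beginning with g- (guhazal → guunhazal, gimuf → giunmuf, gadeva → gaundeva) insert -un- after the first vowel.
So gumubdo → guunmubdo.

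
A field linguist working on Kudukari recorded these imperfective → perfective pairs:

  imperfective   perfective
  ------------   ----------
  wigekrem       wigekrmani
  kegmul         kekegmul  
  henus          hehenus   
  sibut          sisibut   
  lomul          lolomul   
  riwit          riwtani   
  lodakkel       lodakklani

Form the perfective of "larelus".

kegmul and lodakkel both end in -l yet inflect differently (kekegmul, lodakklani), so the final letter is not what conditions the rule; the last vowel is.
"larelus" has last vowel 'u'. The stems whose last vowel is 'u' (henus → hehenus, kegmul → kekegmul, lomul → lolomul) repeat the first consonant+vowel as a prefix.
So larelus → lalarelus.

lalarelus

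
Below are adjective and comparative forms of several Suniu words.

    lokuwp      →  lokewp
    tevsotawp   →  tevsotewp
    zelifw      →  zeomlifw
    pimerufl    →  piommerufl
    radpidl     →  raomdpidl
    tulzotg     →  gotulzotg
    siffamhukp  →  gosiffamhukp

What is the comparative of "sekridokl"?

gosekridokl

lokuwp and siffamhukp both end in -p yet inflect differently (lokewp, gosiffamhukp), so the final letter is not what conditions the rule; the second-to-last letter is.
"sekridokl" has second-to-last letter 'k'. The one such stem in the data (siffamhukp → gosiffamhukp) adds the prefix go-, so the same rule applies.
The other patterns: stems whose second-to-last letter is 'w' change the last vowel to 'e'; stems whose second-to-last letter is 'd' or 'f' insert -om- after the first vowel.
So sekridokl → gosekridokl.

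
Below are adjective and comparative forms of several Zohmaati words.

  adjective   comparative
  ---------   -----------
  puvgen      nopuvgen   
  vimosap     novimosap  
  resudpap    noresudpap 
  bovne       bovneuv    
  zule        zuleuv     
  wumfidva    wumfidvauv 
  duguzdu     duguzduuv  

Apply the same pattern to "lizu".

puvgen and bovne both have last vowel 'e' yet inflect differently (nopuvgen, bovneuv), so the last vowel is not what conditions the rule; whether the stem ends in a vowel or a consonant is.
"lizu" ends in a vowel. The stems ending in a vowel (bovne → bovneuv, zule → zuleuv, wumfidva → wumfidvauv) add -uv.
The other pattern: stems ending in a consonant add the prefix no-.
So lizu → lizuuv.

lizuuv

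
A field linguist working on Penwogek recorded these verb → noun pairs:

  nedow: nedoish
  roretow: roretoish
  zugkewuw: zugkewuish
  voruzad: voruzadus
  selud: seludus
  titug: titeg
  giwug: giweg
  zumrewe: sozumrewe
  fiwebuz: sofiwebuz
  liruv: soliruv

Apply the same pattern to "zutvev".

sozutvev

zugkewuw and selud both have last vowel 'u' yet inflect differently (zugkewuish, seludus), so the last vowel is not what conditions the rule; the final letter is.
"zutvev" ends in -v. The one such stem in the data (liruv → soliruv) adds the prefix so-, so the same rule applies.
The other patterns: stems ending in -w drop the final letter and add -ish; stems ending in -d add -us; stems ending in -g change the last vowel to 'e'.
So zutvev → sozutvev.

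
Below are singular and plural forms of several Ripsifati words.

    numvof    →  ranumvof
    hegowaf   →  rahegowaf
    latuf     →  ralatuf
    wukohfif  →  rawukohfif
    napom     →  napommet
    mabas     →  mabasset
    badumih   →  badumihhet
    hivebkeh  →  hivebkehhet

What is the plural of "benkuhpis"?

numvof and napom both have last vowel 'o' yet inflect differently (ranumvof, napommet), so the last vowel is not what conditions the rule; the final letter is.
"benkuhpis" ends in -s. The one such stem in the data (mabas → mabasset) doubles the final consonant and adds -et (as do napom, badumih), so the same rule applies.
The other pattern: stems ending in -f add the prefix ra-.
So benkuhpis → benkuhpisset.

benkuhpisset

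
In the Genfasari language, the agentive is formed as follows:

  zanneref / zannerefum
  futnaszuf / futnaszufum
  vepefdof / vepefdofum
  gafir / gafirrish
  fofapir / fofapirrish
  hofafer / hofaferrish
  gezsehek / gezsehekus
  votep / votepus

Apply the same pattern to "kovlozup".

kovlozupus

zanneref and hofafer both have last vowel 'e' yet inflect differently (zannerefum, hofaferrish), so the last vowel is not what conditions the rule; the final letter is.
"kovlozup" ends in -p. The one such stem in the data (votep → votepus) adds -us, so the same rule applies.
The other patterns: stems ending in -f add -um; stems ending in -r double the final consonant and add -ish.
So kovlozup → kovlozupus.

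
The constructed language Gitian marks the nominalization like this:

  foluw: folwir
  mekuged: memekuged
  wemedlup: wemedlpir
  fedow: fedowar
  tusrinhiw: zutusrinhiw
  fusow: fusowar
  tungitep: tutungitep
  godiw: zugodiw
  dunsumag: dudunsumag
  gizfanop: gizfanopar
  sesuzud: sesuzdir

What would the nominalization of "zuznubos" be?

zuznubosar

foluw and tusrinhiw both end in -w yet inflect differently (folwir, zutusrinhiw), so the final letter is not what conditions the rule; the last vowel is.
"zuznubos" has last vowel 'o'. The stems whose last vowel is 'o' (fedow → fedowar, fusow → fusowar, gizfanop → gizfanopar) add -ar.
So zuznubos → zuznubosar.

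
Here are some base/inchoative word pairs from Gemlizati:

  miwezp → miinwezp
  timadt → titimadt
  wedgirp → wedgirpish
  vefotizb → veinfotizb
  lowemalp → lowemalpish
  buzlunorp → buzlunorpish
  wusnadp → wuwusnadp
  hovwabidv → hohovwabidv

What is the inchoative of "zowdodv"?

"zowdodv" has second-to-last letter 'd'. The stems whose second-to-last letter is 'd' (hovwabidv → hohovwabidv, timadt → titimadt, wusnadp → wuwusnadp) repeat the first consonant+vowel as a prefix.
The other patterns: stems whose second-to-last letter is 'z' insert -in- after the first vowel; stems whose second-to-last letter is 'l' or 'r' add -ish.
So zowdodv → zozowdodv.

zozowdodv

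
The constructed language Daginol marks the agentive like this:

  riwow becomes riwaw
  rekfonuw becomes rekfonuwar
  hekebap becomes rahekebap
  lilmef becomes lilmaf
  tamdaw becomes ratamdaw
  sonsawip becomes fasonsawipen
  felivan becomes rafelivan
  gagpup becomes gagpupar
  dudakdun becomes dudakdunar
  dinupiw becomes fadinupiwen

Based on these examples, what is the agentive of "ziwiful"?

ziwifular

tamdaw and rekfonuw both end in -w yet inflect differently (ratamdaw, rekfonuwar), so the final letter is not what conditions the rule; the last vowel is.
"ziwiful" has last vowel 'u'. The stems whose last vowel is 'u' (rekfonuw → rekfonuwar, dudakdun → dudakdunar, gagpup → gagpupar) add -ar.
The other patterns: stems whose last vowel is 'a' add the prefix ra-; stems whose last vowel is 'i' add fa- … -en around the stem; stems whose last vowel is 'e' or 'o' change the last vowel to 'a'.
So ziwiful → ziwifular.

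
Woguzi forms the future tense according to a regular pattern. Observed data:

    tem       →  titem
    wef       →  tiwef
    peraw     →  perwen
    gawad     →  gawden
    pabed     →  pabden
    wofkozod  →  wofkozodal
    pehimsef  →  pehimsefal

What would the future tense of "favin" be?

favnen

gawad and wofkozod both end in -d yet inflect differently (gawden, wofkozodal), so the final letter is not what conditions the rule; the number of vowels is.
"favin" has 2 vowels. The stems with 2 vowels (peraw → perwen, gawad → gawden, pabed → pabden) delete the last vowel and add -en.
The other patterns: stems with 1 vowel add the prefix ti-; stems with 3 vowels add -al.
So favin → favnen.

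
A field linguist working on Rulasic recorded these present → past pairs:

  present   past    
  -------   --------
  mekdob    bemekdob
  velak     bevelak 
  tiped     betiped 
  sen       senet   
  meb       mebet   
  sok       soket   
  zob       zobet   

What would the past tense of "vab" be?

vabet

mekdob and meb both end in -b yet inflect differently (bemekdob, mebet), so the final letter is not what conditions the rule; the number of vowels is.
"vab" has 1 vowel. The stems with 1 vowel (sen → senet, meb → mebet, sok → soket) add -et.
So vab → vabet.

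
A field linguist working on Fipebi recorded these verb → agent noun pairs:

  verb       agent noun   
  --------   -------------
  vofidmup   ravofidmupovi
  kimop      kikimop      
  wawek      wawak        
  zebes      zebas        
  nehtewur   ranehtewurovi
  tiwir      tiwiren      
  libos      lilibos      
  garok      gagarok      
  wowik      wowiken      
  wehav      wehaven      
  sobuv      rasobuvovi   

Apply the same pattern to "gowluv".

ragowluvovi

wowik and garok both end in -k yet inflect differently (wowiken, gagarok), so the final letter is not what conditions the rule; the last vowel is.
"gowluv" has last vowel 'u'. The stems whose last vowel is 'u' (sobuv → rasobuvovi, vofidmup → ravofidmupovi, nehtewur → ranehtewurovi) add ra- … -ovi around the stem.
The other patterns: stems whose last vowel is 'a' or 'i' add -en; stems whose last vowel is 'o' repeat the first consonant+vowel as a prefix; stems whose last vowel is 'e' change the last vowel to 'a'.
So gowluv → ragowluvovi.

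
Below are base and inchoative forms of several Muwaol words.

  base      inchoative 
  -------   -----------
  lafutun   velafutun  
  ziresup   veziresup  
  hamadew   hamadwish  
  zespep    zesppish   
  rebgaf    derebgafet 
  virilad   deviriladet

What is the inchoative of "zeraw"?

ziresup and zespep both end in -p yet inflect differently (veziresup, zesppish), so the final letter is not what conditions the rule; the last vowel is.
"zeraw" has last vowel 'a'. The stems whose last vowel is 'a' (rebgaf → derebgafet, virilad → deviriladet) add de- … -et around the stem.
The other patterns: stems whose last vowel is 'u' add the prefix ve-; stems whose last vowel is 'e' delete the last vowel and add -ish.
So zeraw → dezerawet.

dezerawet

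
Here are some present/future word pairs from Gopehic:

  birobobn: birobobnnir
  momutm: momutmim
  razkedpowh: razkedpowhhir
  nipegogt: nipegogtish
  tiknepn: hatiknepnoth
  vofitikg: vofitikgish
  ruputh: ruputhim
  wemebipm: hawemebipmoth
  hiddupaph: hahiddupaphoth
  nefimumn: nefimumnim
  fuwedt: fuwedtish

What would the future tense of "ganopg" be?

ruputh and hiddupaph both end in -h yet inflect differently (ruputhim, hahiddupaphoth), so the final letter is not what conditions the rule; the second-to-last letter is.
"ganopg" has second-to-last letter 'p'. The stems whose second-to-last letter is 'p' (hiddupaph → hahiddupaphoth, tiknepn → hatiknepnoth, wemebipm → hawemebipmoth) add ha- … -oth around the stem.
The other patterns: stems whose second-to-last letter is 'm' or 't' add -im; stems whose second-to-last letter is 'b' or 'w' double the final consonant and add -ir; stems whose second-to-last letter is 'd', 'g' or 'k' add -ish.
So ganopg → haganopgoth.

haganopgoth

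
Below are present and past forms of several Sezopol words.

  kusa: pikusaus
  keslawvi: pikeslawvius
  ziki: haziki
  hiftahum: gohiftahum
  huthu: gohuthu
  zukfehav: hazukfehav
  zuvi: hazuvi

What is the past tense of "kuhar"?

pikuharus

keslawvi and ziki both end in -i yet inflect differently (pikeslawvius, haziki), so the final letter is not what conditions the rule; the first letter is.
"kuhar" begins with k-. The stems beginning with k- (kusa → pikusaus, keslawvi → pikeslawvius) add pi- … -us around the stem.
The other patterns: stems beginning with h- add the prefix go-; stems beginning with z- add the prefix ha-.
So kuhar → pikuharus.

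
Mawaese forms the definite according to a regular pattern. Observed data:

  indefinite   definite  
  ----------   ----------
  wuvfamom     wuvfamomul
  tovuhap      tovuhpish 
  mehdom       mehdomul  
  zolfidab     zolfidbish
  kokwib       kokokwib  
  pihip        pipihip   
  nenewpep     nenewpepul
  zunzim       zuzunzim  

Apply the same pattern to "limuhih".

lilimuhih

kokwib and zolfidab both end in -b yet inflect differently (kokokwib, zolfidbish), so the final letter is not what conditions the rule; the last vowel is.
"limuhih" has last vowel 'i'. The stems whose last vowel is 'i' (pihip → pipihip, zunzim → zuzunzim, kokwib → kokokwib) repeat the first consonant+vowel as a prefix.
The other patterns: stems whose last vowel is 'a' delete the last vowel and add -ish; stems whose last vowel is 'e' or 'o' add -ul.
So limuhih → lilimuhih.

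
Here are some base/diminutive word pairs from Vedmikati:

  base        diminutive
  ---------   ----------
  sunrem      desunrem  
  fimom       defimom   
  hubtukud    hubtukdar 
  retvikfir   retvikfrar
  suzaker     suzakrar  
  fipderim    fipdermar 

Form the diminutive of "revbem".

"revbem" has 2 vowels. The stems with 2 vowels (sunrem → desunrem, fimom → defimom) add the prefix de-.
The other pattern: stems with 3 vowels delete the last vowel and add -ar.
So revbem → derevbem.

derevbem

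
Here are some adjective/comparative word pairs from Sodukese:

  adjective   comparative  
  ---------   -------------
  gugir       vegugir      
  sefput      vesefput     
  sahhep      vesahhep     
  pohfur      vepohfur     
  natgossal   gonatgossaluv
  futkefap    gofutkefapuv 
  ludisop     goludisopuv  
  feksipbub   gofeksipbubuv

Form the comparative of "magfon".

vemagfon

sahhep and futkefap both end in -p yet inflect differently (vesahhep, gofutkefapuv), so the final letter is not what conditions the rule; the number of vowels is.
"magfon" has 2 vowels. The stems with 2 vowels (gugir → vegugir, sefput → vesefput, sahhep → vesahhep) add the prefix ve-.
So magfon → vemagfon.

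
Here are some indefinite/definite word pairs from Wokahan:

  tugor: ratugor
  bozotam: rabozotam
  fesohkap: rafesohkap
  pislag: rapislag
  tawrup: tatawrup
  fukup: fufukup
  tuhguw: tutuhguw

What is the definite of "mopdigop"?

"mopdigop" has last vowel 'o'. The one such stem in the data (tugor → ratugor) adds the prefix ra-, so the same rule applies.
So mopdigop → ramopdigop.

ramopdigop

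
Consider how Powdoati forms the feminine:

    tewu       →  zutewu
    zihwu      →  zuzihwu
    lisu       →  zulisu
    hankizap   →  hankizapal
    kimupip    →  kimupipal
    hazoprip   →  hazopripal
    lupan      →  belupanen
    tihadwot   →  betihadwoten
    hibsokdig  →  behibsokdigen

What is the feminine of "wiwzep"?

wiwzepal

hankizap and lupan both have last vowel 'a' yet inflect differently (hankizapal, belupanen), so the last vowel is not what conditions the rule; the final letter is.
"wiwzep" ends in -p. The stems ending in -p (hankizap → hankizapal, kimupip → kimupipal, hazoprip → hazopripal) add -al.
So wiwzep → wiwzepal.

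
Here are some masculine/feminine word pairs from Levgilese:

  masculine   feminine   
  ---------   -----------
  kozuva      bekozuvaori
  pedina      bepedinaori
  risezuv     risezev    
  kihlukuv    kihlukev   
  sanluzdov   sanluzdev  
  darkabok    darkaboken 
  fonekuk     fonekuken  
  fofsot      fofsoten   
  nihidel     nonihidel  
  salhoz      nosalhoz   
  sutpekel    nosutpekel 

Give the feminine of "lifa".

"lifa" ends in -a. The stems ending in -a (kozuva → bekozuvaori, pedina → bepedinaori) add be- … -ori around the stem.
The other patterns: stems ending in -v change the last vowel to 'e'; stems ending in -k or -t add -en; stems ending in -l or -z add the prefix no-.
So lifa → belifaori.

belifaori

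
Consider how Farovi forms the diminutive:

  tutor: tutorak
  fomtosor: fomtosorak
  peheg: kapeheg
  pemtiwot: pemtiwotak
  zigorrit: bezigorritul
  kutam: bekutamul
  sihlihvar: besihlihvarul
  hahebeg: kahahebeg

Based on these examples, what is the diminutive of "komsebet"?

kakomsebet

"komsebet" has last vowel 'e'. The stems whose last vowel is 'e' (peheg → kapeheg, hahebeg → kahahebeg) add the prefix ka-.
The other patterns: stems whose last vowel is 'o' add -ak; stems whose last vowel is 'a' or 'i' add be- … -ul around the stem.
So komsebet → kakomsebet.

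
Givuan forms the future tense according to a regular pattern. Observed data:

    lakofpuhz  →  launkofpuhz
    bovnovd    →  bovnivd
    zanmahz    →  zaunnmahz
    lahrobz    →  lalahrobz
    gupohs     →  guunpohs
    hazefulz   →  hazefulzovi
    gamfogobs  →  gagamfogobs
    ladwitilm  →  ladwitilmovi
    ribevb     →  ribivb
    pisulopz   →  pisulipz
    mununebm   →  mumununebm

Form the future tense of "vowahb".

zanmahz and hazefulz both end in -z yet inflect differently (zaunnmahz, hazefulzovi), so the final letter is not what conditions the rule; the second-to-last letter is.
"vowahb" has second-to-last letter 'h'. The stems whose second-to-last letter is 'h' (zanmahz → zaunnmahz, lakofpuhz → launkofpuhz, gupohs → guunpohs) insert -un- after the first vowel.
So vowahb → vounwahb.

vounwahb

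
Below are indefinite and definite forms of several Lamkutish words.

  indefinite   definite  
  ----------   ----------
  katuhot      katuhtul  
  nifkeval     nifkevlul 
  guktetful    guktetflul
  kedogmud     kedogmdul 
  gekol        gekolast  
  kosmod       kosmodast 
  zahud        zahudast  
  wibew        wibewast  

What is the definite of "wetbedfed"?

nifkeval and gekol both end in -l yet inflect differently (nifkevlul, gekolast), so the final letter is not what conditions the rule; the number of vowels is.
"wetbedfed" has 3 vowels. The stems with 3 vowels (katuhot → katuhtul, nifkeval → nifkevlul, guktetful → guktetflul) delete the last vowel and add -ul.
So wetbedfed → wetbedfdul.

wetbedfdul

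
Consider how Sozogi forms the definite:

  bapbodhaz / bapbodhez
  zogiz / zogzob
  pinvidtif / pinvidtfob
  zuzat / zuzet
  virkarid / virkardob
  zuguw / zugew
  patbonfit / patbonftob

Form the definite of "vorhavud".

zogiz and bapbodhaz both end in -z yet inflect differently (zogzob, bapbodhez), so the final letter is not what conditions the rule; the last vowel is.
"vorhavud" has last vowel 'u'. The one such stem in the data (zuguw → zugew) changes the last vowel to 'e' (as do bapbodhaz, zuzat), so the same rule applies.
The other pattern: stems whose last vowel is 'i' delete the last vowel and add -ob.
So vorhavud → vorhaved.

vorhaved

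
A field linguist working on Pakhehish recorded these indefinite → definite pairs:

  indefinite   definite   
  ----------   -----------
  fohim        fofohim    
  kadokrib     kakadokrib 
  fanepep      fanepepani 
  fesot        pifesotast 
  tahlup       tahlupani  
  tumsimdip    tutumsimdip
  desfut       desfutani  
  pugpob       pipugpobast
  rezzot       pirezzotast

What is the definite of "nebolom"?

pinebolomast

"nebolom" has last vowel 'o'. The stems whose last vowel is 'o' (fesot → pifesotast, pugpob → pipugpobast, rezzot → pirezzotast) add pi- … -ast around the stem.
So nebolom → pinebolomast.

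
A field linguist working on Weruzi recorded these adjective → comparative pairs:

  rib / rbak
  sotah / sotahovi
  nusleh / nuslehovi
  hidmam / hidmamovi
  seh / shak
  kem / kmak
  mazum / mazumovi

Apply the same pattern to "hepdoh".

hepdohovi

mazum and kem both end in -m yet inflect differently (mazumovi, kmak), so the final letter is not what conditions the rule; the number of vowels is.
"hepdoh" has 2 vowels. The stems with 2 vowels (mazum → mazumovi, hidmam → hidmamovi, sotah → sotahovi) add -ovi.
So hepdoh → hepdohovi.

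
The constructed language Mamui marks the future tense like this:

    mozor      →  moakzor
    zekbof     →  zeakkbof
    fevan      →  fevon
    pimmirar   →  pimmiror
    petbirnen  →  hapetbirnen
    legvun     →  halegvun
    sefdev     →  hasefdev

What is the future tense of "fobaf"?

fobof

"fobaf" has last vowel 'a'. The stems whose last vowel is 'a' (fevan → fevon, pimmirar → pimmiror) change the last vowel to 'o'.
So fobaf → fobof.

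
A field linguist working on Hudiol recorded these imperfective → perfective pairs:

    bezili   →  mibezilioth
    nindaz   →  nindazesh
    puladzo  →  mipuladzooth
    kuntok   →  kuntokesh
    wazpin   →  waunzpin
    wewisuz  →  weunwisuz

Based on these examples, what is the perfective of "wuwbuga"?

wewisuz and nindaz both end in -z yet inflect differently (weunwisuz, nindazesh), so the final letter is not what conditions the rule; the first letter is.
"wuwbuga" begins with w-. The stems beginning with w- (wazpin → waunzpin, wewisuz → weunwisuz) insert -un- after the first vowel.
So wuwbuga → wuunwbuga.

wuunwbuga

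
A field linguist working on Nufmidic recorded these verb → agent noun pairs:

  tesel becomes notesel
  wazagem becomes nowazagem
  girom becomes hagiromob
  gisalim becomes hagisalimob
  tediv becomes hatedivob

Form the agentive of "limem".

wazagem and girom both end in -m yet inflect differently (nowazagem, hagiromob), so the final letter is not what conditions the rule; the last vowel is.
"limem" has last vowel 'e'. The stems whose last vowel is 'e' (tesel → notesel, wazagem → nowazagem) add the prefix no-.
So limem → nolimem.

nolimem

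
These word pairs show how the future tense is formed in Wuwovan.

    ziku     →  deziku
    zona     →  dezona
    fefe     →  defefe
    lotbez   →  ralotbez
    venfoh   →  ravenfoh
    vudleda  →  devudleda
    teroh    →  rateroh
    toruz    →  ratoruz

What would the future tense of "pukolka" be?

depukolka

fefe and lotbez both have last vowel 'e' yet inflect differently (defefe, ralotbez), so the last vowel is not what conditions the rule; whether the stem ends in a vowel or a consonant is.
"pukolka" ends in a vowel. The stems ending in a vowel (ziku → deziku, zona → dezona, vudleda → devudleda) add the prefix de-.
The other pattern: stems ending in a consonant add the prefix ra-.
So pukolka → depukolka.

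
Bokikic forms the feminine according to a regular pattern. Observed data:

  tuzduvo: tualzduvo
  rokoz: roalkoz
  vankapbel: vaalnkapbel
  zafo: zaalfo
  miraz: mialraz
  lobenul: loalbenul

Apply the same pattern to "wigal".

wialgal

Every pair shown (tuzduvo → tualzduvo, rokoz → roalkoz, vankapbel → vaalnkapbel, …) follows the same rule: insert -al- after the first vowel.
So wigal → wialgal.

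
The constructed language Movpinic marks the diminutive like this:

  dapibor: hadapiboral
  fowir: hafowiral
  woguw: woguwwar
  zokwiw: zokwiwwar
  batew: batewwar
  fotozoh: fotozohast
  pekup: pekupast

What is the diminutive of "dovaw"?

fowir and zokwiw both have last vowel 'i' yet inflect differently (hafowiral, zokwiwwar), so the last vowel is not what conditions the rule; the final letter is.
"dovaw" ends in -w. The stems ending in -w (woguw → woguwwar, zokwiw → zokwiwwar, batew → batewwar) double the final consonant and add -ar.
The other patterns: stems ending in -r add ha- … -al around the stem; stems ending in -h or -p add -ast.
So dovaw → dovawwar.

dovawwar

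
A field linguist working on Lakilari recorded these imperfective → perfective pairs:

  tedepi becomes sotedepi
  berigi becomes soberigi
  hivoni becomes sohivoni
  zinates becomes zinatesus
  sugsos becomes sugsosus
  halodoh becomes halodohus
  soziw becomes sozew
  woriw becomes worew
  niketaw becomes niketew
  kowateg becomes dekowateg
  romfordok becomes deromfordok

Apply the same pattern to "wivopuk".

dewivopuk

"wivopuk" ends in -k. The one such stem in the data (romfordok → deromfordok) adds the prefix de-, so the same rule applies.
The other patterns: stems ending in -i add the prefix so-; stems ending in -h or -s add -us; stems ending in -w change the last vowel to 'e'.
So wivopuk → dewivopuk.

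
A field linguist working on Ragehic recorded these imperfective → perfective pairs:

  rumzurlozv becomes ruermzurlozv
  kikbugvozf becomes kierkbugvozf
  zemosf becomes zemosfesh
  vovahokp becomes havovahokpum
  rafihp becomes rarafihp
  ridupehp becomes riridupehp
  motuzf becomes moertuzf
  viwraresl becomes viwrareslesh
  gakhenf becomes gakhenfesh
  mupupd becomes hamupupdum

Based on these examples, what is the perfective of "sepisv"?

sepisvesh

"sepisv" has second-to-last letter 's'. The stems whose second-to-last letter is 's' (viwraresl → viwrareslesh, zemosf → zemosfesh) add -esh.
The other patterns: stems whose second-to-last letter is 'h' repeat the first consonant+vowel as a prefix; stems whose second-to-last letter is 'k' or 'p' add ha- … -um around the stem; stems whose second-to-last letter is 'z' insert -er- after the first vowel.
So sepisv → sepisvesh.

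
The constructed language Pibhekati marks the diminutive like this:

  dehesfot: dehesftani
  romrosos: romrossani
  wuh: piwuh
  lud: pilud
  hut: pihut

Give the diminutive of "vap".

dehesfot and hut both end in -t yet inflect differently (dehesftani, pihut), so the final letter is not what conditions the rule; the number of vowels is.
"vap" has 1 vowel. The stems with 1 vowel (hut → pihut, wuh → piwuh, lud → pilud) add the prefix pi-.
The other pattern: stems with 3 vowels delete the last vowel and add -ani.
So vap → pivap.

pivap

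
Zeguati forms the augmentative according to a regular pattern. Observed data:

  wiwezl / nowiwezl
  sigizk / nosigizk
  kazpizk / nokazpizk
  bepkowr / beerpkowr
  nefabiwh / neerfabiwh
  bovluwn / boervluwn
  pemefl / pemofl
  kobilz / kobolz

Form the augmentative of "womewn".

woermewn

wiwezl and pemefl both end in -l yet inflect differently (nowiwezl, pemofl), so the final letter is not what conditions the rule; the second-to-last letter is.
"womewn" has second-to-last letter 'w'. The stems whose second-to-last letter is 'w' (bepkowr → beerpkowr, nefabiwh → neerfabiwh, bovluwn → boervluwn) insert -er- after the first vowel.
So womewn → woermewn.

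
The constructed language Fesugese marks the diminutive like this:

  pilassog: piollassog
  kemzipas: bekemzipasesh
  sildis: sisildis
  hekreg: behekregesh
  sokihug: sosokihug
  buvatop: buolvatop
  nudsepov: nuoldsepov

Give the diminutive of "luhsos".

pilassog and sokihug both end in -g yet inflect differently (piollassog, sosokihug), so the final letter is not what conditions the rule; the last vowel is.
"luhsos" has last vowel 'o'. The stems whose last vowel is 'o' (nudsepov → nuoldsepov, pilassog → piollassog, buvatop → buolvatop) insert -ol- after the first vowel.
The other patterns: stems whose last vowel is 'i' or 'u' repeat the first consonant+vowel as a prefix; stems whose last vowel is 'a' or 'e' add be- … -esh around the stem.
So luhsos → luolhsos.

luolhsos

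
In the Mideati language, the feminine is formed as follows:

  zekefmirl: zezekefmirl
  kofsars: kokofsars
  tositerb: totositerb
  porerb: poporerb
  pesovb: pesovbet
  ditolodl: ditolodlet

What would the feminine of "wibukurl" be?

wiwibukurl

tositerb and pesovb both end in -b yet inflect differently (totositerb, pesovbet), so the final letter is not what conditions the rule; the second-to-last letter is.
"wibukurl" has second-to-last letter 'r'. The stems whose second-to-last letter is 'r' (zekefmirl → zezekefmirl, kofsars → kokofsars, tositerb → totositerb) repeat the first consonant+vowel as a prefix.
The other pattern: stems whose second-to-last letter is 'd' or 'v' add -et.
So wibukurl → wiwibukurl.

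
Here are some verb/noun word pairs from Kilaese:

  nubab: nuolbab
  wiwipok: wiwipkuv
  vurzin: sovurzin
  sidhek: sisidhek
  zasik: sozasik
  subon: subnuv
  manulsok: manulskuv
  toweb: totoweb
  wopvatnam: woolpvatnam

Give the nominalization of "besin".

sobesin

"besin" has last vowel 'i'. The stems whose last vowel is 'i' (vurzin → sovurzin, zasik → sozasik) add the prefix so-.
The other patterns: stems whose last vowel is 'e' repeat the first consonant+vowel as a prefix; stems whose last vowel is 'a' insert -ol- after the first vowel; stems whose last vowel is 'o' delete the last vowel and add -uv.
So besin → sobesin.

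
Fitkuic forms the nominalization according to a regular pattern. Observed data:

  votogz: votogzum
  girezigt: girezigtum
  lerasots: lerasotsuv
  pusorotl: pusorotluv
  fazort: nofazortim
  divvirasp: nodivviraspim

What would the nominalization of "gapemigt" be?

girezigt and fazort both end in -t yet inflect differently (girezigtum, nofazortim), so the final letter is not what conditions the rule; the second-to-last letter is.
"gapemigt" has second-to-last letter 'g'. The stems whose second-to-last letter is 'g' (votogz → votogzum, girezigt → girezigtum) add -um.
The other patterns: stems whose second-to-last letter is 't' add -uv; stems whose second-to-last letter is 'r' or 's' add no- … -im around the stem.
So gapemigt → gapemigtum.

gapemigtum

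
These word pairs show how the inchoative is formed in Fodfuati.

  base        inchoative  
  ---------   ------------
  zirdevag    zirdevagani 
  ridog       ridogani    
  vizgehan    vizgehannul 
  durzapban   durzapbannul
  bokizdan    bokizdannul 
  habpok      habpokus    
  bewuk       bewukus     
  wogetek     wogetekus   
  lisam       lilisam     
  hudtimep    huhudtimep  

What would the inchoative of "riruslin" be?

riruslinnul

zirdevag and vizgehan both have last vowel 'a' yet inflect differently (zirdevagani, vizgehannul), so the last vowel is not what conditions the rule; the final letter is.
"riruslin" ends in -n. The stems ending in -n (vizgehan → vizgehannul, durzapban → durzapbannul, bokizdan → bokizdannul) double the final consonant and add -ul.
The other patterns: stems ending in -g add -ani; stems ending in -k add -us; stems ending in -m or -p repeat the first consonant+vowel as a prefix.
So riruslin → riruslinnul.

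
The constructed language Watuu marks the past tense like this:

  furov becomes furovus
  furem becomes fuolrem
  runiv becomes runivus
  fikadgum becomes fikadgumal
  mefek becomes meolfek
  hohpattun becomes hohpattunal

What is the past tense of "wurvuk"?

furem and fikadgum both end in -m yet inflect differently (fuolrem, fikadgumal), so the final letter is not what conditions the rule; the last vowel is.
"wurvuk" has last vowel 'u'. The stems whose last vowel is 'u' (fikadgum → fikadgumal, hohpattun → hohpattunal) add -al.
The other patterns: stems whose last vowel is 'i' or 'o' add -us; stems whose last vowel is 'e' insert -ol- after the first vowel.
So wurvuk → wurvukal.

wurvukal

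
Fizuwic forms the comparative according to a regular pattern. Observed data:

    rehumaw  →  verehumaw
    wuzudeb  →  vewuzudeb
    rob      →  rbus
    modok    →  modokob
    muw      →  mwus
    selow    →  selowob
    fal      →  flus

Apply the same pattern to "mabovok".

vemabovok

muw and selow both end in -w yet inflect differently (mwus, selowob), so the final letter is not what conditions the rule; the number of vowels is.
"mabovok" has 3 vowels. The stems with 3 vowels (wuzudeb → vewuzudeb, rehumaw → verehumaw) add the prefix ve-.
So mabovok → vemabovok.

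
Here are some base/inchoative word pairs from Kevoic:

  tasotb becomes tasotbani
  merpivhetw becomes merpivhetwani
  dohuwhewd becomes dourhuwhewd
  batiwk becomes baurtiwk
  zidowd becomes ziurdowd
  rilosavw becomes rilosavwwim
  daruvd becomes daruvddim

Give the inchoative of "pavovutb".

pavovutbani

merpivhetw and rilosavw both end in -w yet inflect differently (merpivhetwani, rilosavwwim), so the final letter is not what conditions the rule; the second-to-last letter is.
"pavovutb" has second-to-last letter 't'. The stems whose second-to-last letter is 't' (tasotb → tasotbani, merpivhetw → merpivhetwani) add -ani.
The other patterns: stems whose second-to-last letter is 'w' insert -ur- after the first vowel; stems whose second-to-last letter is 'v' double the final consonant and add -im.
So pavovutb → pavovutbani.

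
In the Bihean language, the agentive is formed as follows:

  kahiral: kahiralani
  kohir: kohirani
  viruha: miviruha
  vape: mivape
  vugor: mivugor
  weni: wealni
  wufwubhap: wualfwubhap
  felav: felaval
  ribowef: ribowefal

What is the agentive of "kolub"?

"kolub" begins with k-. The stems beginning with k- (kahiral → kahiralani, kohir → kohirani) add -ani.
The other patterns: stems beginning with v- add the prefix mi-; stems beginning with w- insert -al- after the first vowel; stems beginning with f- or r- add -al.
So kolub → kolubani.

kolubani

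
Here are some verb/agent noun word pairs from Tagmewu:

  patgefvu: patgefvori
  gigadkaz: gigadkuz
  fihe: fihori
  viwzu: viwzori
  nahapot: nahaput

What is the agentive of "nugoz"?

nahapot and patgefvu both have 3 vowels yet inflect differently (nahaput, patgefvori), so the number of vowels is not what conditions the rule; whether the stem ends in a vowel or a consonant is.
"nugoz" ends in a consonant. The stems ending in a consonant (nahapot → nahaput, gigadkaz → gigadkuz) change the last vowel to 'u'.
The other pattern: stems ending in a vowel drop the final letter and add -ori.
So nugoz → nuguz.

nuguz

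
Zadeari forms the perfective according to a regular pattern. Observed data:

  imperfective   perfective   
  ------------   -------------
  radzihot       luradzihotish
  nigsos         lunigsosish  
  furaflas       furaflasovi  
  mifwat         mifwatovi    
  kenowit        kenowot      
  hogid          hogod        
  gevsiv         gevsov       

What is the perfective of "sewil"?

"sewil" has last vowel 'i'. The stems whose last vowel is 'i' (kenowit → kenowot, hogid → hogod, gevsiv → gevsov) change the last vowel to 'o'.
The other patterns: stems whose last vowel is 'o' add lu- … -ish around the stem; stems whose last vowel is 'a' add -ovi.
So sewil → sewol.

sewol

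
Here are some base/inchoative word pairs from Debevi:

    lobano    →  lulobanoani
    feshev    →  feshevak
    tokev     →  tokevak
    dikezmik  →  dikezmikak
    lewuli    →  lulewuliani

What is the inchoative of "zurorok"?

zurorokak

lewuli and dikezmik both have last vowel 'i' yet inflect differently (lulewuliani, dikezmikak), so the last vowel is not what conditions the rule; whether the stem ends in a vowel or a consonant is.
"zurorok" ends in a consonant. The stems ending in a consonant (tokev → tokevak, dikezmik → dikezmikak, feshev → feshevak) add -ak.
The other pattern: stems ending in a vowel add lu- … -ani around the stem.
So zurorok → zurorokak.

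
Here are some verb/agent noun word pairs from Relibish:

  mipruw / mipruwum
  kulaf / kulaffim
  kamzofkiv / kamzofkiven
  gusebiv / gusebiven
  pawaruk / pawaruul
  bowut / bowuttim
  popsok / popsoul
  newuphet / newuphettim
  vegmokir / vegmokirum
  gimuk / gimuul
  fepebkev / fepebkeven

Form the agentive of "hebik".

hebiul

fepebkev and newuphet both have last vowel 'e' yet inflect differently (fepebkeven, newuphettim), so the last vowel is not what conditions the rule; the final letter is.
"hebik" ends in -k. The stems ending in -k (popsok → popsoul, gimuk → gimuul, pawaruk → pawaruul) drop the final letter and add -ul.
The other patterns: stems ending in -v add -en; stems ending in -f or -t double the final consonant and add -im; stems ending in -r or -w add -um.
So hebik → hebiul.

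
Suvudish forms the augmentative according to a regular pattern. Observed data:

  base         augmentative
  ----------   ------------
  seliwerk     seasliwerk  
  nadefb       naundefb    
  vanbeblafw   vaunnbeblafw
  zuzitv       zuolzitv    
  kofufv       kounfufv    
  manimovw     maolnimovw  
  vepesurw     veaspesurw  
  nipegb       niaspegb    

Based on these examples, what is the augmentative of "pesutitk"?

peolsutitk

kofufv and zuzitv both end in -v yet inflect differently (kounfufv, zuolzitv), so the final letter is not what conditions the rule; the second-to-last letter is.
"pesutitk" has second-to-last letter 't'. The one such stem in the data (zuzitv → zuolzitv) inserts -ol- after the first vowel (as does manimovw), so the same rule applies.
The other patterns: stems whose second-to-last letter is 'f' insert -un- after the first vowel; stems whose second-to-last letter is 'g' or 'r' insert -as- after the first vowel.
So pesutitk → peolsutitk.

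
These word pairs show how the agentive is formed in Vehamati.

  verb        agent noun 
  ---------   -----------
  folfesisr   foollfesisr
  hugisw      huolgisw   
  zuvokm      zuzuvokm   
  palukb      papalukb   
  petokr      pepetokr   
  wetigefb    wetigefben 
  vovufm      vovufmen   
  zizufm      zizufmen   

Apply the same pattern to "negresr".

folfesisr and petokr both end in -r yet inflect differently (foollfesisr, pepetokr), so the final letter is not what conditions the rule; the second-to-last letter is.
"negresr" has second-to-last letter 's'. The stems whose second-to-last letter is 's' (folfesisr → foollfesisr, hugisw → huolgisw) insert -ol- after the first vowel.
The other patterns: stems whose second-to-last letter is 'k' repeat the first consonant+vowel as a prefix; stems whose second-to-last letter is 'f' add -en.
So negresr → neolgresr.

neolgresr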